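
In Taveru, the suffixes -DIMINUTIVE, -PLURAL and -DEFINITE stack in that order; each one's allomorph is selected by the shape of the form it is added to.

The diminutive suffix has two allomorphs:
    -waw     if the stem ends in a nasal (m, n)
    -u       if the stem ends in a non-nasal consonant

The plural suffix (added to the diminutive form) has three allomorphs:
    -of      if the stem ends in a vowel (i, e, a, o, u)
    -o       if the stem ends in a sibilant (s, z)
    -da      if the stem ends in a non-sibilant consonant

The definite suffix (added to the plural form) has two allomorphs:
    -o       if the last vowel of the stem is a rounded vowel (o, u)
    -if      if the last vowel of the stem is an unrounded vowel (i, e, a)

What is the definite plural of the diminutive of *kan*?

Since the final consonant of *kan* is /n/ (a nasal), it takes -waw, giving *kanwaw*.
The diminutive form *kanwaw*: final sound = /w/, a non-sibilant consonant → -da → *kanwawda*.
The plural form *kanwawda* — last vowel /a/ (an unrounded vowel) → -if → *kanwawdaif*.

kanwawdaif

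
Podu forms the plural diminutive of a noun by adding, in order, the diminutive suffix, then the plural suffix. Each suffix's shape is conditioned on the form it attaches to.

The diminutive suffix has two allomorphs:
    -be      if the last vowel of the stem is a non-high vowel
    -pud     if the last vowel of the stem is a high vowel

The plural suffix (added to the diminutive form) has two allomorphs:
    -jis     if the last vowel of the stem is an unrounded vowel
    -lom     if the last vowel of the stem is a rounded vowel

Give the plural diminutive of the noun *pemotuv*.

Since the last vowel of *pemotuv* is /u/ (a high vowel), it takes -pud, giving *pemotuvpud*.
The last vowel of the diminutive form *pemotuvpud* is /u/, which is a rounded vowel, so the plural suffix is -lom, giving *pemotuvpudlom*.

pemotuvpudlom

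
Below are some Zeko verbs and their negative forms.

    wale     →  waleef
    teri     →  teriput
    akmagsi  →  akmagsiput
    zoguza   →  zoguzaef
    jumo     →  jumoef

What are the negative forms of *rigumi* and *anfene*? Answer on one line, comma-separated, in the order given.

The alternation tracks the last vowel of the stem — -put when the last vowel of the stem is a high vowel (*teri*, *akmagsi*); -ef when the last vowel of the stem is a non-high vowel (*wale*, *zoguza*, *jumo*).
Since the last vowel of *rigumi* is /i/ (a high vowel), it takes -put, giving *rigumiput*.
*anfene* — last vowel /e/ (a non-high vowel) → -ef → *anfeneef*.

rigumiput, anfeneef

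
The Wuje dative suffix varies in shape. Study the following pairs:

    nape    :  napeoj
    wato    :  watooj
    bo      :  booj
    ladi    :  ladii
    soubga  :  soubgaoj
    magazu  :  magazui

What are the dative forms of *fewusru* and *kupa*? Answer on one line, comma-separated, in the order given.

Looking at the last vowel of each stem: -i when the last vowel of the stem is a high vowel (*ladi*, *magazu*); -oj when the last vowel of the stem is a non-high vowel (*nape*, *wato*, *bo*, *soubga*).
*fewusru*: last vowel = /u/, a high vowel → -i → *fewusrui*.
*kupa*: last vowel = /a/, a non-high vowel → -oj → *kupaoj*.

fewusrui, kupaoj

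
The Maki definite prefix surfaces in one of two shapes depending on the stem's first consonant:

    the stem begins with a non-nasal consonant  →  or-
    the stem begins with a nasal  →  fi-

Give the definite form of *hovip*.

orhovip

The first consonant of *hovip* is /h/, which is non-nasal, so the prefix is or-, giving *orhovip*.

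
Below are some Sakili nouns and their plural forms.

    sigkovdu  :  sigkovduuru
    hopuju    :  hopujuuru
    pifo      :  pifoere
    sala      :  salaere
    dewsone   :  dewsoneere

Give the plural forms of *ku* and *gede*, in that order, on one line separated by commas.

kuuru, gedeere

The alternation tracks the last vowel of the stem — -uru when the last vowel of the stem is a high vowel (*sigkovdu*, *hopuju*); -ere when the last vowel of the stem is a non-high vowel (*pifo*, *sala*, *dewsone*).
Since the last vowel of *ku* is /u/ (a high vowel), it takes -uru, giving *kuuru*.
*gede*: last vowel = /e/, a non-high vowel → -ere → *gedeere*.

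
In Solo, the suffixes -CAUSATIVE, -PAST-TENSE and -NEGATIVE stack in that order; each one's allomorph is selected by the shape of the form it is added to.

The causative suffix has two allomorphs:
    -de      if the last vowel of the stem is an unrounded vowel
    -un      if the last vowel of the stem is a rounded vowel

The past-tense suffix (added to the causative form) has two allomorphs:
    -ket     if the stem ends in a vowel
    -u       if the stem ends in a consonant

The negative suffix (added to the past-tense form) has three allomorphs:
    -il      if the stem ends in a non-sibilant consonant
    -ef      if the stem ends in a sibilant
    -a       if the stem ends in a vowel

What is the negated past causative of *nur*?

Since the last vowel of *nur* is /u/ (a rounded vowel), it takes -un, giving *nurun*.
The final sound of the causative form *nurun* is /n/, which is a consonant, so the past-tense suffix is -u, giving *nurunu*.
The past-tense form *nurunu*: final sound = /u/, a vowel → -a → *nurunua*.

nurunua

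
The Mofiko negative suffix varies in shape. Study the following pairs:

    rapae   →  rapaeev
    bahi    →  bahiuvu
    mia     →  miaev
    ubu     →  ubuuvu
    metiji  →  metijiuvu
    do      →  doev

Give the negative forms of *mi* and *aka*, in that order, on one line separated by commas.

miuvu, akaev

The pattern is height harmony: -uvu when the last vowel of the stem is a high vowel (*bahi*, *ubu*, *metiji*); -ev when the last vowel of the stem is a non-high vowel (*rapae*, *mia*, *do*).
*mi* — last vowel /i/ (a high vowel) → -uvu → *miuvu*.
The last vowel of *aka* is /a/, which is a non-high vowel, so the suffix is -ev, giving *akaev*.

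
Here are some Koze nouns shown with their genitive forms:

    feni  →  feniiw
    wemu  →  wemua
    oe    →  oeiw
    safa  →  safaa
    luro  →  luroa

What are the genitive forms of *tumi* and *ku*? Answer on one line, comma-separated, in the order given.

tumiiw, kua

Looking at the last vowel of each stem: -iw when the last vowel of the stem is a front vowel (*feni*, *oe*); -a when the last vowel of the stem is a back vowel (*wemu*, *safa*, *luro*).
*tumi* — last vowel /i/ (a front vowel) → -iw → *tumiiw*.
*ku*: last vowel = /u/, a back vowel → -a → *kua*.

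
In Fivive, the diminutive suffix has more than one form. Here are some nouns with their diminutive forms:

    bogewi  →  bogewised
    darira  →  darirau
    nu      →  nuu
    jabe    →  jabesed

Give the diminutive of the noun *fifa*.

The alternation tracks the last vowel of the stem — -sed when the last vowel of the stem is a front vowel (*bogewi*, *jabe*); -u when the last vowel of the stem is a back vowel (*darira*, *nu*).
*fifa* — last vowel /a/ (a back vowel) → -u → *fifau*.

fifau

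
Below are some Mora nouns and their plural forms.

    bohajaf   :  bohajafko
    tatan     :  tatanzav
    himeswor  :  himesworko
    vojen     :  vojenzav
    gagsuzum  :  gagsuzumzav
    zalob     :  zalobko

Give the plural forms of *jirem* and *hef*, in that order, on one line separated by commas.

jiremzav, hefko

The pattern is nasality of the final consonant: -zav when the stem ends in a nasal (*tatan*, *vojen*, *gagsuzum*); -ko when the stem ends in a non-nasal consonant (*bohajaf*, *himeswor*, *zalob*).
The final consonant of *jirem* is /m/, which is a nasal, so the suffix is -zav, giving *jiremzav*.
*hef*: final consonant = /f/, non-nasal → -ko → *hefko*.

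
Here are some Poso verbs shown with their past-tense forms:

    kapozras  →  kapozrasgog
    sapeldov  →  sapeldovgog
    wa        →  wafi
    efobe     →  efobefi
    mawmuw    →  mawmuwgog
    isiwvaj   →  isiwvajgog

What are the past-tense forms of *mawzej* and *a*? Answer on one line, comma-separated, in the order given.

mawzejgog, afi

The pattern is consonant vs. vowel: -gog when the stem ends in a consonant (*kapozras*, *sapeldov*, *mawmuw*, *isiwvaj*); -fi when the stem ends in a vowel (*wa*, *efobe*).
The final sound of *mawzej* is /j/, which is a consonant, so the suffix is -gog, giving *mawzejgog*.
The final sound of *a* is /a/, which is a vowel, so the suffix is -fi, giving *afi*.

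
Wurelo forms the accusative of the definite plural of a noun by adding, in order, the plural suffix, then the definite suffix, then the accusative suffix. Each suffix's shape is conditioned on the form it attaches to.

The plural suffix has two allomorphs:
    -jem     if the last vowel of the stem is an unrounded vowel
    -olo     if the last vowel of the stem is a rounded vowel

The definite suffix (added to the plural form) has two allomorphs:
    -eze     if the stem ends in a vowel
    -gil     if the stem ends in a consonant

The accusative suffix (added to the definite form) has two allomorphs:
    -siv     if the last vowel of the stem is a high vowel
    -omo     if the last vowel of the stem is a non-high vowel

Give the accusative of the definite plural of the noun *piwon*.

piwonoloezeomo

The last vowel of *piwon* is /o/, which is a rounded vowel, so the plural suffix is -olo, giving *piwonolo*.
Since the final sound of the plural form *piwonolo* is /o/ (a vowel), it takes -eze, giving *piwonoloeze*.
The definite form *piwonoloeze*: last vowel = /e/, a non-high vowel → -omo → *piwonoloezeomo*.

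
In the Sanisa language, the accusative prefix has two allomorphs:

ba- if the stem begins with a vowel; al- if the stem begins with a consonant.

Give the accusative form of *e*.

bae

*e*: first sound = /e/, a vowel → ba- → *bae*.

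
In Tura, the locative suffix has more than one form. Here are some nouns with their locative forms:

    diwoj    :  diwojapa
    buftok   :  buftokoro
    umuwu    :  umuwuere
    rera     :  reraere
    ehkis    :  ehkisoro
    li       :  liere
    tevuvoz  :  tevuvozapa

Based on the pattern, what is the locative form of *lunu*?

lunuere

Looking at the final sound of each stem: -oro when the stem ends in a voiceless consonant (*buftok*, *ehkis*); -apa when the stem ends in a voiced consonant (*diwoj*, *tevuvoz*); -ere when the stem ends in a vowel (*umuwu*, *rera*, *li*).
*lunu*: final sound = /u/, a vowel → -ere → *lunuere*.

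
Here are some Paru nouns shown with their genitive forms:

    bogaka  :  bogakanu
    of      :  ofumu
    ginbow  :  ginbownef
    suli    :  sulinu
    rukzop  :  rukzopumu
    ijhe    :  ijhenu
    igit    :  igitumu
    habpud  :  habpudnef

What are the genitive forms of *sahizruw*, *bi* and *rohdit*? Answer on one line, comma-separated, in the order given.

sahizruwnef, binu, rohditumu

The suffix is conditioned by the final sound: -umu when the stem ends in a voiceless consonant (*of*, *rukzop*, *igit*); -nef when the stem ends in a voiced consonant (*ginbow*, *habpud*); -nu when the stem ends in a vowel (*bogaka*, *suli*, *ijhe*).
Since the final sound of *sahizruw* is /w/ (a voiced consonant), it takes -nef, giving *sahizruwnef*.
The final sound of *bi* is /i/, which is a vowel, so the suffix is -nu, giving *binu*.
*rohdit* — final sound /t/ (a voiceless consonant) → -umu → *rohditumu*.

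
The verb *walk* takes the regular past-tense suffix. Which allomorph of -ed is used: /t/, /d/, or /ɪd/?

/t/

The stem *walk* ends in a voiceless consonant other than /t/.
The -ed suffix is realized as /ɪd/ after /t, d/; as /t/ after other voiceless consonants; and as /d/ after other voiced sounds.
So -ed on *walk* is pronounced /t/.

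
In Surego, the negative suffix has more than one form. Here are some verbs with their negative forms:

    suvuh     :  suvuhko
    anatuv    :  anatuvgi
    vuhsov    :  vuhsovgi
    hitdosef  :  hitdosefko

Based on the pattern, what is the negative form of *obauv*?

Looking at the final consonant of each stem: -ko when the stem ends in a voiceless consonant (*suvuh*, *hitdosef*); -gi when the stem ends in a voiced consonant (*anatuv*, *vuhsov*).
*obauv* — final consonant /v/ (voiced) → -gi → *obauvgi*.

obauvgi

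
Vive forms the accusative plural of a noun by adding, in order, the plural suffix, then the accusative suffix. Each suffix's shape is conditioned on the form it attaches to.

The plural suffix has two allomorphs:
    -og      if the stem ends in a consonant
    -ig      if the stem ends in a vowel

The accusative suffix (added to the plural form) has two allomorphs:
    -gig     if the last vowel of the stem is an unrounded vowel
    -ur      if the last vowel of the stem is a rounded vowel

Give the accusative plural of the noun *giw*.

The final sound of *giw* is /w/, which is a consonant, so the plural suffix is -og, giving *giwog*.
The plural form *giwog*: last vowel = /o/, a rounded vowel → -ur → *giwogur*.

giwogur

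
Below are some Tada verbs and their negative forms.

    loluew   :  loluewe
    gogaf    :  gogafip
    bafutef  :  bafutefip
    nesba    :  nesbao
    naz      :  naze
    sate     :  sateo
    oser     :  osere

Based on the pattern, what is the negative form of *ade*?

The pattern is voicing of the final sound: -ip when the stem ends in a voiceless consonant (*gogaf*, *bafutef*); -e when the stem ends in a voiced consonant (*loluew*, *naz*, *oser*); -o when the stem ends in a vowel (*nesba*, *sate*).
Since the final sound of *ade* is /e/ (a vowel), it takes -o, giving *adeo*.

adeo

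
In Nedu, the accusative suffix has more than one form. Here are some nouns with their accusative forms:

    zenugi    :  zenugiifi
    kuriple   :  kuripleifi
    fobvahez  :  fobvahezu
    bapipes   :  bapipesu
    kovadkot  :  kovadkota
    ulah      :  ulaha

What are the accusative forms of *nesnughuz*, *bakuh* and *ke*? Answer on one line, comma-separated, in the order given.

nesnughuzu, bakuha, keifi

The pattern is sibilance of the final sound: -u when the stem ends in a sibilant (*fobvahez*, *bapipes*); -a when the stem ends in a non-sibilant consonant (*kovadkot*, *ulah*); -ifi when the stem ends in a vowel (*zenugi*, *kuriple*).
The final sound of *nesnughuz* is /z/, which is a sibilant, so the suffix is -u, giving *nesnughuzu*.
*bakuh* — final sound /h/ (a non-sibilant consonant) → -a → *bakuha*.
Since the final sound of *ke* is /e/ (a vowel), it takes -ifi, giving *keifi*.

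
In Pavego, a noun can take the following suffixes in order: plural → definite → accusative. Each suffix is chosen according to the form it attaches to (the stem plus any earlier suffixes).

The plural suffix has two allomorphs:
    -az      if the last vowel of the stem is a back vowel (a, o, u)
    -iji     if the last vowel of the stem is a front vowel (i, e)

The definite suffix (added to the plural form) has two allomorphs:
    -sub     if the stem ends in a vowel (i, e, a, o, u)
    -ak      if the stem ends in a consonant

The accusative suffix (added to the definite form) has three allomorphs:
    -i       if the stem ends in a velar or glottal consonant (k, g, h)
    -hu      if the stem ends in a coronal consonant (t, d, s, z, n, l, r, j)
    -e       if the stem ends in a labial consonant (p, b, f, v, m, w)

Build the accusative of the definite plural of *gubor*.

guborazaki

Since the last vowel of *gubor* is /o/ (a back vowel), it takes -az, giving *guboraz*.
The plural form *guboraz*: final sound = /z/, a consonant → -ak → *guborazak*.
The definite form *guborazak* — final consonant /k/ (velar/glottal) → -i → *guborazaki*.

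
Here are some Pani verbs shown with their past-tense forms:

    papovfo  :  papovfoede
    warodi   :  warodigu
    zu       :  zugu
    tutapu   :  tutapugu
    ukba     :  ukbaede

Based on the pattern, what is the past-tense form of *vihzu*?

Looking at the last vowel of each stem: -gu when the last vowel of the stem is a high vowel (*warodi*, *zu*, *tutapu*); -ede when the last vowel of the stem is a non-high vowel (*papovfo*, *ukba*).
Since the last vowel of *vihzu* is /u/ (a high vowel), it takes -gu, giving *vihzugu*.

vihzugu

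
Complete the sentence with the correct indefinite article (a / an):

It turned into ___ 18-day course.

The indefinite article is chosen by the initial *sound* of the following word, not its spelling.
The number *18* is spoken "eighteen", beginning with /ˌeɪˈtiːn/ — a vowel sound.
So the article is *an*: It turned into an 18-day course.

an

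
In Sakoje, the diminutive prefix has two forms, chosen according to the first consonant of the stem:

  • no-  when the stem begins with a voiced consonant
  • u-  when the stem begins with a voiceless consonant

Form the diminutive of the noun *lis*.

The first consonant of *lis* is /l/, which is voiced, so the prefix is no-, giving *nolis*.

nolis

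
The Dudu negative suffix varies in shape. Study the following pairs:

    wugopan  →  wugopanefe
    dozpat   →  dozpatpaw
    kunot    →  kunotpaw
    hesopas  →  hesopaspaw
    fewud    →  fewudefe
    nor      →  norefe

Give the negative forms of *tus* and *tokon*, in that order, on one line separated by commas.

The alternation tracks the final consonant of the stem — -paw when the stem ends in a voiceless consonant (*dozpat*, *kunot*, *hesopas*); -efe when the stem ends in a voiced consonant (*wugopan*, *fewud*, *nor*).
*tus* — final consonant /s/ (voiceless) → -paw → *tuspaw*.
*tokon*: final consonant = /n/, voiced → -efe → *tokonefe*.

tuspaw, tokonefe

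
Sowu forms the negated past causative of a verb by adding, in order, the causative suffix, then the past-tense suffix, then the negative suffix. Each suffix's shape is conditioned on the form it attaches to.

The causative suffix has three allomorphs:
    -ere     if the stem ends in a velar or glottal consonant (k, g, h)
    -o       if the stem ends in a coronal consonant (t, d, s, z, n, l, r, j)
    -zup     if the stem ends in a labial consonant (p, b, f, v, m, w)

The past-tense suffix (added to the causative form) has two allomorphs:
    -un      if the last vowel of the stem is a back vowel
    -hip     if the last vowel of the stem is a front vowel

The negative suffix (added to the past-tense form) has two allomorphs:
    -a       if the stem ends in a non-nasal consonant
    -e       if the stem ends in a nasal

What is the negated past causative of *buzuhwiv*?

Since the final consonant of *buzuhwiv* is /v/ (labial), it takes -zup, giving *buzuhwivzup*.
Since the last vowel of the causative form *buzuhwivzup* is /u/ (a back vowel), it takes -un, giving *buzuhwivzupun*.
The past-tense form *buzuhwivzupun*: final consonant = /n/, a nasal → -e → *buzuhwivzupune*.

buzuhwivzupune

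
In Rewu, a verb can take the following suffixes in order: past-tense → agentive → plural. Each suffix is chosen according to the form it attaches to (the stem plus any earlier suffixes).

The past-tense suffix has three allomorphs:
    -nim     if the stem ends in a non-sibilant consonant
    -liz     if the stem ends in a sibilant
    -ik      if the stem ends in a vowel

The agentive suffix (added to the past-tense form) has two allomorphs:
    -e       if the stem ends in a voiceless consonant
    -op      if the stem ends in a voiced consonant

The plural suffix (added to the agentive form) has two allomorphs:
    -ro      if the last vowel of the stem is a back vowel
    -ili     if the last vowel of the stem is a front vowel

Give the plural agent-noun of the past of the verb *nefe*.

Since the final sound of *nefe* is /e/ (a vowel), it takes -ik, giving *nefeik*.
The past-tense form *nefeik* — final consonant /k/ (voiceless) → -e → *nefeike*.
The last vowel of the agentive form *nefeike* is /e/, which is a front vowel, so the plural suffix is -ili, giving *nefeikeili*.

nefeikeili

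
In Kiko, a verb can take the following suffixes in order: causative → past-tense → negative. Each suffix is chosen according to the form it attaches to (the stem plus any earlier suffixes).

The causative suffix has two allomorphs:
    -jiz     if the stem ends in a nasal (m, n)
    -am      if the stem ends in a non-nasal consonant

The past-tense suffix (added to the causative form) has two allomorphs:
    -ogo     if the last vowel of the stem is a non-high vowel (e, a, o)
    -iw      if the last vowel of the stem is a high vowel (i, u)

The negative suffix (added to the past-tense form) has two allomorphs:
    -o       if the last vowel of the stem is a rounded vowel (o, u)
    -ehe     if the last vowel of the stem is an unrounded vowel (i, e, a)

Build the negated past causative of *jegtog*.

*jegtog*: final consonant = /g/, non-nasal → -am → *jegtogam*.
The last vowel of the causative form *jegtogam* is /a/, which is a non-high vowel, so the past-tense suffix is -ogo, giving *jegtogamogo*.
The past-tense form *jegtogamogo* — last vowel /o/ (a rounded vowel) → -o → *jegtogamogoo*.

jegtogamogoo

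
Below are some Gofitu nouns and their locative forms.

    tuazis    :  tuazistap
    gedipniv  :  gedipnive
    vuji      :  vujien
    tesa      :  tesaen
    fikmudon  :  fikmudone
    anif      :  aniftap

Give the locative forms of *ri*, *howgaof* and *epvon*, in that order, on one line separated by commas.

rien, howgaoftap, epvone

The suffix is conditioned by the final sound: -tap when the stem ends in a voiceless consonant (*tuazis*, *anif*); -e when the stem ends in a voiced consonant (*gedipniv*, *fikmudon*); -en when the stem ends in a vowel (*vuji*, *tesa*).
*ri*: final sound = /i/, a vowel → -en → *rien*.
Since the final sound of *howgaof* is /f/ (a voiceless consonant), it takes -tap, giving *howgaoftap*.
*epvon* — final sound /n/ (a voiced consonant) → -e → *epvone*.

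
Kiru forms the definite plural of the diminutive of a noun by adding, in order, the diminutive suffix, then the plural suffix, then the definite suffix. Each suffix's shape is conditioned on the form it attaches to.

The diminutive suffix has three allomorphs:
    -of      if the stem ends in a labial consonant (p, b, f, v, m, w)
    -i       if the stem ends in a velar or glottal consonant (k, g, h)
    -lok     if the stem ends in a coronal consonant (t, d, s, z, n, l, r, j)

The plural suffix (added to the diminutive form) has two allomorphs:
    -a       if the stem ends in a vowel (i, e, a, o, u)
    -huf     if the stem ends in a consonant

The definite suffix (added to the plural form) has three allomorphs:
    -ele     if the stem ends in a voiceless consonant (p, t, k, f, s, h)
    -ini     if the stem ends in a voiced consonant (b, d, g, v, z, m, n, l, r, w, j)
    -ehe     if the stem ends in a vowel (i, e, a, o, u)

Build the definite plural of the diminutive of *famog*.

famogiaehe

Since the final consonant of *famog* is /g/ (velar/glottal), it takes -i, giving *famogi*.
Since the final sound of the diminutive form *famogi* is /i/ (a vowel), it takes -a, giving *famogia*.
Since the final sound of the plural form *famogia* is /a/ (a vowel), it takes -ehe, giving *famogiaehe*.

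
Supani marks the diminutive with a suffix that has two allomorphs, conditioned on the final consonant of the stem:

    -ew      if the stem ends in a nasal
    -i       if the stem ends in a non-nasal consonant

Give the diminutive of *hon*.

Since the final consonant of *hon* is /n/ (a nasal), it takes -ew, giving *honew*.

honew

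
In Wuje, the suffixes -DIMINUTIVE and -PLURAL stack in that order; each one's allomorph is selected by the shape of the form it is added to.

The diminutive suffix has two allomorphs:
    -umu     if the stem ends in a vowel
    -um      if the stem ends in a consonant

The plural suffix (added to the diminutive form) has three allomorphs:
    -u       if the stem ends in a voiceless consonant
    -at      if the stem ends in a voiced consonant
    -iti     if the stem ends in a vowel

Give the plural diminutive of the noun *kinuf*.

kinufumat

Since the final sound of *kinuf* is /f/ (a consonant), it takes -um, giving *kinufum*.
The diminutive form *kinufum* — final sound /m/ (a voiced consonant) → -at → *kinufumat*.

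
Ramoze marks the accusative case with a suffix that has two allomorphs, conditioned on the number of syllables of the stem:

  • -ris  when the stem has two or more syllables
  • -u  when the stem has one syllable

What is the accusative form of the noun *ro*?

*ro* (one syllable) → -u → *rou*.

rou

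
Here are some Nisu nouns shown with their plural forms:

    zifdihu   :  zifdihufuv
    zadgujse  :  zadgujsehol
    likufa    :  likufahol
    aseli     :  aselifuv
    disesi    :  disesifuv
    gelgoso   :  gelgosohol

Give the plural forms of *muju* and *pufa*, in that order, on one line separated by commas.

mujufuv, pufahol

The pattern is height harmony: -fuv when the last vowel of the stem is a high vowel (*zifdihu*, *aseli*, *disesi*); -hol when the last vowel of the stem is a non-high vowel (*zadgujse*, *likufa*, *gelgoso*).
Since the last vowel of *muju* is /u/ (a high vowel), it takes -fuv, giving *mujufuv*.
Since the last vowel of *pufa* is /a/ (a non-high vowel), it takes -hol, giving *pufahol*.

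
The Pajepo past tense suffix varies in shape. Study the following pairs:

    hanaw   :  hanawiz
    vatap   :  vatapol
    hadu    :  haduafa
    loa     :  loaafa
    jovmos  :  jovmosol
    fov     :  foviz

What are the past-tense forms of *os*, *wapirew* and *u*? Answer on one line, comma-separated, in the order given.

osol, wapirewiz, uafa

The alternation tracks the final sound of the stem — -ol when the stem ends in a voiceless consonant (*vatap*, *jovmos*); -iz when the stem ends in a voiced consonant (*hanaw*, *fov*); -afa when the stem ends in a vowel (*hadu*, *loa*).
*os* — final sound /s/ (a voiceless consonant) → -ol → *osol*.
*wapirew*: final sound = /w/, a voiced consonant → -iz → *wapirewiz*.
*u*: final sound = /u/, a vowel → -afa → *uafa*.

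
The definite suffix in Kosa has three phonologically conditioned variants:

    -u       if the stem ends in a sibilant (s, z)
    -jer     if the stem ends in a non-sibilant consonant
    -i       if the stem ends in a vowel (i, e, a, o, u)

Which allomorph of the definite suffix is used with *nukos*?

Since the final sound of *nukos* is /s/ (a sibilant), it takes -u.

-u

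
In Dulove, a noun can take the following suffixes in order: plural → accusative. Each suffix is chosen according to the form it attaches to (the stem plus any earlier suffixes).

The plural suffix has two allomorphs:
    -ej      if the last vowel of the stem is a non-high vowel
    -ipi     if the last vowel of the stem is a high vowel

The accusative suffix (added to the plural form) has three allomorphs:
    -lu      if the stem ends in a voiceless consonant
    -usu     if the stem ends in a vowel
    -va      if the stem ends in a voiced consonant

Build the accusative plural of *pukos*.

The last vowel of *pukos* is /o/, which is a non-high vowel, so the plural suffix is -ej, giving *pukosej*.
The final sound of the plural form *pukosej* is /j/, which is a voiced consonant, so the accusative suffix is -va, giving *pukosejva*.

pukosejva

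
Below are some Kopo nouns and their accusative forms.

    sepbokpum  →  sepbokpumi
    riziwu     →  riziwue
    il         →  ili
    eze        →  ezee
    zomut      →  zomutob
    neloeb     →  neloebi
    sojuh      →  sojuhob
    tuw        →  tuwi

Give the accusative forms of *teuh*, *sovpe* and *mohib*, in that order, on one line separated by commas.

The alternation tracks the final sound of the stem — -ob when the stem ends in a voiceless consonant (*zomut*, *sojuh*); -i when the stem ends in a voiced consonant (*sepbokpum*, *il*, *neloeb*, *tuw*); -e when the stem ends in a vowel (*riziwu*, *eze*).
*teuh*: final sound = /h/, a voiceless consonant → -ob → *teuhob*.
Since the final sound of *sovpe* is /e/ (a vowel), it takes -e, giving *sovpee*.
*mohib*: final sound = /b/, a voiced consonant → -i → *mohibi*.

teuhob, sovpee, mohibi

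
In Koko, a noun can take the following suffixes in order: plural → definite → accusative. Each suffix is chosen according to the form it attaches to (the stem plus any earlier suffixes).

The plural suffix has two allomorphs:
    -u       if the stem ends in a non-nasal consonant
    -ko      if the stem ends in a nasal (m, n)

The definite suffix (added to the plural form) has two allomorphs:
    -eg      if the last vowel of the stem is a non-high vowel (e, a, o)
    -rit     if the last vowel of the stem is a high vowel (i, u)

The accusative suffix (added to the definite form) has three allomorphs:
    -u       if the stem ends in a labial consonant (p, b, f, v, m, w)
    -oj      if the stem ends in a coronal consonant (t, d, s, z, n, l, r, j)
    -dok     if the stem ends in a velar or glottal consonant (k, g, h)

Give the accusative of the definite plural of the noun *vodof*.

Since the final consonant of *vodof* is /f/ (non-nasal), it takes -u, giving *vodofu*.
Since the last vowel of the plural form *vodofu* is /u/ (a high vowel), it takes -rit, giving *vodofurit*.
The final consonant of the definite form *vodofurit* is /t/, which is coronal, so the accusative suffix is -oj, giving *vodofuritoj*.

vodofuritoj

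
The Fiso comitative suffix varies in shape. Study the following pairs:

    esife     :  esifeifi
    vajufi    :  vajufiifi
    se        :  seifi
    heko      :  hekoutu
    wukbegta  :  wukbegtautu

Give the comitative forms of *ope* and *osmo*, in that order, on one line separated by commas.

opeifi, osmoutu

The alternation tracks the last vowel of the stem — -ifi when the last vowel of the stem is a front vowel (*esife*, *vajufi*, *se*); -utu when the last vowel of the stem is a back vowel (*heko*, *wukbegta*).
*ope* — last vowel /e/ (a front vowel) → -ifi → *opeifi*.
*osmo*: last vowel = /o/, a back vowel → -utu → *osmoutu*.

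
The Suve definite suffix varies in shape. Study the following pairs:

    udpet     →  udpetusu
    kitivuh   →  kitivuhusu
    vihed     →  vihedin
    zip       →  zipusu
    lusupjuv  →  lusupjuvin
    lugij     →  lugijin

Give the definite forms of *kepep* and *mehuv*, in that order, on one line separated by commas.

The suffix is conditioned by the final consonant: -usu when the stem ends in a voiceless consonant (*udpet*, *kitivuh*, *zip*); -in when the stem ends in a voiced consonant (*vihed*, *lusupjuv*, *lugij*).
*kepep* — final consonant /p/ (voiceless) → -usu → *kepepusu*.
*mehuv* — final consonant /v/ (voiced) → -in → *mehuvin*.

kepepusu, mehuvin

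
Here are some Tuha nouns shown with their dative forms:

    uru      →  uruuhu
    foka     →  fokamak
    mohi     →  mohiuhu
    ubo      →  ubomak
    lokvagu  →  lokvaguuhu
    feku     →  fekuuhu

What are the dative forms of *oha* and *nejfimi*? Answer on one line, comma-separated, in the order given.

ohamak, nejfimiuhu

The suffix is conditioned by the last vowel: -uhu when the last vowel of the stem is a high vowel (*uru*, *mohi*, *lokvagu*, *feku*); -mak when the last vowel of the stem is a non-high vowel (*foka*, *ubo*).
*oha*: last vowel = /a/, a non-high vowel → -mak → *ohamak*.
The last vowel of *nejfimi* is /i/, which is a high vowel, so the suffix is -uhu, giving *nejfimiuhu*.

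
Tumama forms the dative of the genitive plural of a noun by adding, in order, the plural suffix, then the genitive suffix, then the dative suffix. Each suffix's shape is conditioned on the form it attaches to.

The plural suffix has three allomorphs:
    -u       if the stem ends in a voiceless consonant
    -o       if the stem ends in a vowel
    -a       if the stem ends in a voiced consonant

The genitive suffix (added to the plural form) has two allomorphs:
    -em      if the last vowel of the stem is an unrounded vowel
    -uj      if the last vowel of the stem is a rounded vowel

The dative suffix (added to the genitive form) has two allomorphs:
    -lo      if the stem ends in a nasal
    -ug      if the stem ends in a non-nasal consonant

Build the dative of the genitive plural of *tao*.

taooujug

*tao*: final sound = /o/, a vowel → -o → *taoo*.
Since the last vowel of the plural form *taoo* is /o/ (a rounded vowel), it takes -uj, giving *taoouj*.
The genitive form *taoouj*: final consonant = /j/, non-nasal → -ug → *taooujug*.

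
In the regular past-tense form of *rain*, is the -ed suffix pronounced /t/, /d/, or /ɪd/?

/d/

The stem *rain* ends in a voiced sound other than /d/.
The -ed suffix is realized as /ɪd/ after /t, d/; as /t/ after other voiceless consonants; and as /d/ after other voiced sounds.
So -ed on *rain* is pronounced /d/.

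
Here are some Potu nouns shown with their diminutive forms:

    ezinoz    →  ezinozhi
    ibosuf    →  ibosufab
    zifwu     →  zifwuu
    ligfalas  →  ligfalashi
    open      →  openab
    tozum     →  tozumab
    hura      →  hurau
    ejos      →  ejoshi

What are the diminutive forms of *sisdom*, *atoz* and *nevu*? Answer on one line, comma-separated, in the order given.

sisdomab, atozhi, nevuu

The alternation tracks the final sound of the stem — -hi when the stem ends in a sibilant (*ezinoz*, *ligfalas*, *ejos*); -ab when the stem ends in a non-sibilant consonant (*ibosuf*, *open*, *tozum*); -u when the stem ends in a vowel (*zifwu*, *hura*).
*sisdom*: final sound = /m/, a non-sibilant consonant → -ab → *sisdomab*.
*atoz* — final sound /z/ (a sibilant) → -hi → *atozhi*.
Since the final sound of *nevu* is /u/ (a vowel), it takes -u, giving *nevuu*.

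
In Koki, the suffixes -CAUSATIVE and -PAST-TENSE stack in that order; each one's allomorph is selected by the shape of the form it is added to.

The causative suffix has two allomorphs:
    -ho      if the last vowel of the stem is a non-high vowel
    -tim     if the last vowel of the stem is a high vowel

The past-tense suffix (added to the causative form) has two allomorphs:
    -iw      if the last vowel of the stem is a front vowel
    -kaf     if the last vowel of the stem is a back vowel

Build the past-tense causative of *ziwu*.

ziwutimiw

*ziwu* — last vowel /u/ (a high vowel) → -tim → *ziwutim*.
The causative form *ziwutim* — last vowel /i/ (a front vowel) → -iw → *ziwutimiw*.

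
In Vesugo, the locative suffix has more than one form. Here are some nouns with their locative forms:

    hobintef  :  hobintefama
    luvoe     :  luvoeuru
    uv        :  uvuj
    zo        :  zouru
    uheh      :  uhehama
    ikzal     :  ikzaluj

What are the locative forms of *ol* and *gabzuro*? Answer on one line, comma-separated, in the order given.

The suffix is conditioned by the final sound: -ama when the stem ends in a voiceless consonant (*hobintef*, *uheh*); -uj when the stem ends in a voiced consonant (*uv*, *ikzal*); -uru when the stem ends in a vowel (*luvoe*, *zo*).
Since the final sound of *ol* is /l/ (a voiced consonant), it takes -uj, giving *oluj*.
*gabzuro* — final sound /o/ (a vowel) → -uru → *gabzurouru*.

oluj, gabzurouru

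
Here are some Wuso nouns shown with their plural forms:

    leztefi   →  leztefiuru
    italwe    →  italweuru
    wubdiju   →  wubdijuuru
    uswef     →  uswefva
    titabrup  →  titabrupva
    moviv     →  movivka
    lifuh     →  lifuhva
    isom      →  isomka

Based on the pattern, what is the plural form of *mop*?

Looking at the final sound of each stem: -va when the stem ends in a voiceless consonant (*uswef*, *titabrup*, *lifuh*); -ka when the stem ends in a voiced consonant (*moviv*, *isom*); -uru when the stem ends in a vowel (*leztefi*, *italwe*, *wubdiju*).
Since the final sound of *mop* is /p/ (a voiceless consonant), it takes -va, giving *mopva*.

mopva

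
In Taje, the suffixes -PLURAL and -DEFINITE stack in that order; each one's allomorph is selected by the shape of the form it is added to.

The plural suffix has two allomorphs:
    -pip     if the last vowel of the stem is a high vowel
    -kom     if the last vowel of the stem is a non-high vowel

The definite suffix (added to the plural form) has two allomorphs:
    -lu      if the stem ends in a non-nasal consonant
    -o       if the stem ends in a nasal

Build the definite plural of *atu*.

atupiplu

Since the last vowel of *atu* is /u/ (a high vowel), it takes -pip, giving *atupip*.
The plural form *atupip*: final consonant = /p/, non-nasal → -lu → *atupiplu*.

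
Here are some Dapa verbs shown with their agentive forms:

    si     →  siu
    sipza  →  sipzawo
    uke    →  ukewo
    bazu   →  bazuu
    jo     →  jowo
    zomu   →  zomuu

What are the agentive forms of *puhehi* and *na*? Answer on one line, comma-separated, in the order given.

The suffix is conditioned by the last vowel: -u when the last vowel of the stem is a high vowel (*si*, *bazu*, *zomu*); -wo when the last vowel of the stem is a non-high vowel (*sipza*, *uke*, *jo*).
*puhehi* — last vowel /i/ (a high vowel) → -u → *puhehiu*.
*na* — last vowel /a/ (a non-high vowel) → -wo → *nawo*.

puhehiu, nawo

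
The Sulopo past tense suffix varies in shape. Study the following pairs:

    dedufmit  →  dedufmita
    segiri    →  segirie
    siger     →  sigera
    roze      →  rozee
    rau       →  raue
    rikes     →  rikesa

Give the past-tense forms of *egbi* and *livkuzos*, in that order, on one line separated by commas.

Looking at the final sound of each stem: -a when the stem ends in a consonant (*dedufmit*, *siger*, *rikes*); -e when the stem ends in a vowel (*segiri*, *roze*, *rau*).
The final sound of *egbi* is /i/, which is a vowel, so the suffix is -e, giving *egbie*.
Since the final sound of *livkuzos* is /s/ (a consonant), it takes -a, giving *livkuzosa*.

egbie, livkuzosa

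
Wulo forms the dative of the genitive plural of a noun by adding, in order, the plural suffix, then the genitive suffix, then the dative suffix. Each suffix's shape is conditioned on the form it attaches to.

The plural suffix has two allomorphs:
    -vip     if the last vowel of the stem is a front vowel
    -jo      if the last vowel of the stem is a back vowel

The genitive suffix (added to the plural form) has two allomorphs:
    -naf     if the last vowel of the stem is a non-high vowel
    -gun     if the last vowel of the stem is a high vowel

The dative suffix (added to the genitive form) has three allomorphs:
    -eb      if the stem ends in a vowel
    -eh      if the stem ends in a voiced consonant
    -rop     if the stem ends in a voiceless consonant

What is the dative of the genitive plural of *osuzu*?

osuzujonafrop

*osuzu*: last vowel = /u/, a back vowel → -jo → *osuzujo*.
The plural form *osuzujo*: last vowel = /o/, a non-high vowel → -naf → *osuzujonaf*.
Since the final sound of the genitive form *osuzujonaf* is /f/ (a voiceless consonant), it takes -rop, giving *osuzujonafrop*.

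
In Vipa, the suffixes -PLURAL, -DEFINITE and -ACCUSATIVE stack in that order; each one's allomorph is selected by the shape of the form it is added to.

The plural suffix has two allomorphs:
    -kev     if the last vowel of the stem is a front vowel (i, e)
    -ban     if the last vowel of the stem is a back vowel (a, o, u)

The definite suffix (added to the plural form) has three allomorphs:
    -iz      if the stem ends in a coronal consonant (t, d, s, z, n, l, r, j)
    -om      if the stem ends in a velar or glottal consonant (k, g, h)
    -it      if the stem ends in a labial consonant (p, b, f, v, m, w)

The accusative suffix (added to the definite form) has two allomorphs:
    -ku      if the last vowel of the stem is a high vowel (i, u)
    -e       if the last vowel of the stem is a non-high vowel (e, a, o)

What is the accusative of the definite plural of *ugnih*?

ugnihkevitku

The last vowel of *ugnih* is /i/, which is a front vowel, so the plural suffix is -kev, giving *ugnihkev*.
The plural form *ugnihkev* — final consonant /v/ (labial) → -it → *ugnihkevit*.
Since the last vowel of the definite form *ugnihkevit* is /i/ (a high vowel), it takes -ku, giving *ugnihkevitku*.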